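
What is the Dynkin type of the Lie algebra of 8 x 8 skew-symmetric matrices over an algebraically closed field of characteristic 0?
D_4

This is so(8) with 8 even, which has dimension 8(8-1)/2 = 28 and rank 8/2 = 4. In the classification of classical Lie algebras, the orthogonal algebra so(2n) in an even number of variables has type D_n; here n = 4, so the Dynkin diagram is a chain of 2 nodes with a fork of two nodes at one end (D_4). Hence the type is D_4.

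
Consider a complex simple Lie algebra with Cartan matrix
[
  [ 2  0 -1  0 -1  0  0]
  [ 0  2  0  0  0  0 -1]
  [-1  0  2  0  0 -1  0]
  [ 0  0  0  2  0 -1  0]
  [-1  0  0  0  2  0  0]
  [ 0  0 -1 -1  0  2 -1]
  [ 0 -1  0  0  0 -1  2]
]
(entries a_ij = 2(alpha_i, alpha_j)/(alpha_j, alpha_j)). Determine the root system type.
E_7

The matrix has rank 7 with 2's on the diagonal. Reading the off-diagonal entries as Dynkin edges (a single edge where a_ij = a_ji = -1; a double or triple edge where a_ij * a_ji = 2 or 3), the diagram is a chain of 6 nodes with one extra node attached to the third node from one end (E_7). One simple-root ordering that puts it in standard form is (alpha_2, alpha_4, alpha_7, alpha_6, alpha_3, alpha_1, alpha_5). So the algebra is type E_7.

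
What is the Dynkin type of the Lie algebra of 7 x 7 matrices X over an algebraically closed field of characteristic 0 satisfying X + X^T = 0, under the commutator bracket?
B3

This is so(7) with 7 odd, which has dimension 7(7-1)/2 = 21 and rank (7-1)/2 = 3. In the classification of classical Lie algebras, the orthogonal algebra so(2n+1) in an odd number of variables has type B_n; here n = 3, so the Dynkin diagram is a chain of 3 nodes with a double edge at one end; the terminal node there is the unique short simple root (B_3). Hence the type is B_3.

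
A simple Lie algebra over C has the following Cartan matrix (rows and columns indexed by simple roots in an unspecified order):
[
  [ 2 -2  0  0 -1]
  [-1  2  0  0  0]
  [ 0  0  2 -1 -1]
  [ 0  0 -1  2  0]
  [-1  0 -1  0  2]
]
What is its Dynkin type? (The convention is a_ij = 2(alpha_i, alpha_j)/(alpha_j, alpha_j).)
The matrix has rank 5 with 2's on the diagonal. Reading the off-diagonal entries as Dynkin edges (a single edge where a_ij = a_ji = -1; a double or triple edge where a_ij * a_ji = 2 or 3), the diagram is a chain of 5 nodes with a double edge at one end; the terminal node there is the unique short simple root (B_5). One simple-root ordering that puts it in standard form is (alpha_4, alpha_3, alpha_5, alpha_1, alpha_2). So the algebra is type B_5, i.e. so(11).

B_5 (so(11))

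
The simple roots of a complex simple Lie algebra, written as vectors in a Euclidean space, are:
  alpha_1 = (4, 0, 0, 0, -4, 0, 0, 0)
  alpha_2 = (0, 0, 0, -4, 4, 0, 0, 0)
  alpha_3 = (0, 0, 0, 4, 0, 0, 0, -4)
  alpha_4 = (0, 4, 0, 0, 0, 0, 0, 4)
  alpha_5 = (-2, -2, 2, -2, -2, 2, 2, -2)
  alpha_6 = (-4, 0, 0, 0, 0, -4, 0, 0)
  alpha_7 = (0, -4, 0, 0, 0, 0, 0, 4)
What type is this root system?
Compute the Cartan integers a_ij = 2(alpha_i, alpha_j)/(alpha_j, alpha_j); the resulting 7x7 Cartan matrix is
[[2, -1, 0, 0, 0, -1, 0], [-1, 2, -1, 0, 0, 0, 0], [0, -1, 2, -1, 0, 0, -1], [0, 0, -1, 2, -1, 0, 0], [0, 0, 0, -1, 2, 0, 0], [-1, 0, 0, 0, 0, 2, 0], [0, 0, -1, 0, 0, 0, 2]].
All simple roots have the same length, so the diagram is simply laced. The associated Dynkin diagram is a chain of 6 nodes with one extra node attached to the third node from one end (E_7), so the type is E_7.

E_7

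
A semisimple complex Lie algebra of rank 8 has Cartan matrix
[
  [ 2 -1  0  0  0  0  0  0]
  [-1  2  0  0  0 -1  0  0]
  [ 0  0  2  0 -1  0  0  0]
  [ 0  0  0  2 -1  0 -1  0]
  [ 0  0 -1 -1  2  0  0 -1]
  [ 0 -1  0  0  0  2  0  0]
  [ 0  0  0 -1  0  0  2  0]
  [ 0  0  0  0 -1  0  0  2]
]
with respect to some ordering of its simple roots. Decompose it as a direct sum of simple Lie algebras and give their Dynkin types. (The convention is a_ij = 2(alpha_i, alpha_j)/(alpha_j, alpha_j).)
A3 ⊕ D5

The diagram associated to this matrix has two connected components: the simple roots {alpha_1, alpha_2, alpha_6} form a chain of 3 nodes with single edges (A_3), and {alpha_3, alpha_4, alpha_5, alpha_7, alpha_8} form a chain of 3 nodes with a fork of two nodes at one end (D_5). A semisimple Lie algebra decomposes uniquely as the direct sum of simple ideals, one per connected component of its Dynkin diagram, so g ≅ A_3 ⊕ D_5 (dimension 15 + 45 = 60).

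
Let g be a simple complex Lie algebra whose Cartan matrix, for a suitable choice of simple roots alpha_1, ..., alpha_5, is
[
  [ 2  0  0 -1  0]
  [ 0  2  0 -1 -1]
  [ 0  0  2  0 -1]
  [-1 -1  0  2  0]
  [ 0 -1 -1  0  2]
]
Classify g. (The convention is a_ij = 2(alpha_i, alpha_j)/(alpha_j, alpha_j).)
type A_5

The matrix has rank 5 with 2's on the diagonal. Reading the off-diagonal entries as Dynkin edges (a single edge where a_ij = a_ji = -1; a double or triple edge where a_ij * a_ji = 2 or 3), the diagram is a chain of 5 nodes with single edges (A_5). One simple-root ordering that puts it in standard form is (alpha_3, alpha_5, alpha_2, alpha_4, alpha_1). So the algebra is type A_5, i.e. sl(6).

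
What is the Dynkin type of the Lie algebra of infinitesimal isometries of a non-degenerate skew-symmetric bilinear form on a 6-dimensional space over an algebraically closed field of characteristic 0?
type C_3

This is sp(6), which has dimension 6(6+1)/2 = 21 and rank 6/2 = 3. In the classification of classical Lie algebras, the symplectic algebra sp(2n) has type C_n; here n = 3, so the Dynkin diagram is a chain of 3 nodes with a double edge at one end; the terminal node there is the unique long simple root (C_3). Hence the type is C_3.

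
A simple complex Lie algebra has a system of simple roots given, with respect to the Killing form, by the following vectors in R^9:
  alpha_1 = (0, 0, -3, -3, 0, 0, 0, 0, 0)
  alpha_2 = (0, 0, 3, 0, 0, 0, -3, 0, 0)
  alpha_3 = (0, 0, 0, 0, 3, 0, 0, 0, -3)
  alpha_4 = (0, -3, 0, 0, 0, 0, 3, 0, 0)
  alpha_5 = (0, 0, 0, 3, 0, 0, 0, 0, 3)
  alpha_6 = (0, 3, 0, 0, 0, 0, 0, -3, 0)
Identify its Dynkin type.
Compute the Cartan integers a_ij = 2(alpha_i, alpha_j)/(alpha_j, alpha_j); the resulting 6x6 Cartan matrix is
[[2, -1, 0, 0, -1, 0], [-1, 2, 0, -1, 0, 0], [0, 0, 2, 0, -1, 0], [0, -1, 0, 2, 0, -1], [-1, 0, -1, 0, 2, 0], [0, 0, 0, -1, 0, 2]].
All simple roots have the same length, so the diagram is simply laced. The associated Dynkin diagram is a chain of 6 nodes with single edges (A_6), so the type is A_6 (the algebra sl(7)).

type A_6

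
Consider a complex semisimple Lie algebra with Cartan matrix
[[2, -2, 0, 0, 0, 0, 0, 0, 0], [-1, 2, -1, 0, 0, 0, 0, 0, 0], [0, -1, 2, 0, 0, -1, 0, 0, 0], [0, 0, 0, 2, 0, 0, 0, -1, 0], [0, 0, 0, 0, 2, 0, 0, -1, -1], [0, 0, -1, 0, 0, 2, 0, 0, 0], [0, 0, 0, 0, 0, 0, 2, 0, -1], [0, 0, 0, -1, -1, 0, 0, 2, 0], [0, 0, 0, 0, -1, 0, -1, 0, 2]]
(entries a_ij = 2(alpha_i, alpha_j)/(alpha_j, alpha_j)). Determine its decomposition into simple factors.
The diagram associated to this matrix has two connected components: the simple roots {alpha_4, alpha_5, alpha_7, alpha_8, alpha_9} form a chain of 5 nodes with single edges (A_5), and {alpha_1, alpha_2, alpha_3, alpha_6} form a chain of 4 nodes with a double edge at one end; the terminal node there is the unique long simple root (C_4). A semisimple Lie algebra decomposes uniquely as the direct sum of simple ideals, one per connected component of its Dynkin diagram, so g ≅ A_5 ⊕ C_4 (dimension 35 + 36 = 71).

A5 + C4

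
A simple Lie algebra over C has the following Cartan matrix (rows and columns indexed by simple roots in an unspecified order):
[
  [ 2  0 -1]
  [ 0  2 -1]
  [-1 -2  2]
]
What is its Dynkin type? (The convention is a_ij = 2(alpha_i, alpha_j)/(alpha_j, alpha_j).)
The matrix has rank 3 with 2's on the diagonal. Reading the off-diagonal entries as Dynkin edges (a single edge where a_ij = a_ji = -1; a double or triple edge where a_ij * a_ji = 2 or 3), the diagram is a chain of 3 nodes with a double edge at one end; the terminal node there is the unique short simple root (B_3). One simple-root ordering that puts it in standard form is (alpha_1, alpha_3, alpha_2). So the algebra is type B_3, i.e. so(7).

B_3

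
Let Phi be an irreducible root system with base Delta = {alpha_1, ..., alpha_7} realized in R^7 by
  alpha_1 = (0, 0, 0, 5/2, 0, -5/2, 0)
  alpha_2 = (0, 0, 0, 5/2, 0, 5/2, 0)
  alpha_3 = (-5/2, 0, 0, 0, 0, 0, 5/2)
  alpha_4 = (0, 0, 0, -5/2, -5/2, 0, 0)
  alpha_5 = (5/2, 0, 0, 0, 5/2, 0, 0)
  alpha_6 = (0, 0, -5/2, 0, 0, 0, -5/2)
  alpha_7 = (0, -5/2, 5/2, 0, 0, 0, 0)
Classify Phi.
D7

Compute the Cartan integers a_ij = 2(alpha_i, alpha_j)/(alpha_j, alpha_j); the resulting 7x7 Cartan matrix is
[[2, 0, 0, -1, 0, 0, 0], [0, 2, 0, -1, 0, 0, 0], [0, 0, 2, 0, -1, -1, 0], [-1, -1, 0, 2, -1, 0, 0], [0, 0, -1, -1, 2, 0, 0], [0, 0, -1, 0, 0, 2, -1], [0, 0, 0, 0, 0, -1, 2]].
All simple roots have the same length, so the diagram is simply laced. The associated Dynkin diagram is a chain of 5 nodes with a fork of two nodes at one end (D_7), so the type is D_7 (the algebra so(14)).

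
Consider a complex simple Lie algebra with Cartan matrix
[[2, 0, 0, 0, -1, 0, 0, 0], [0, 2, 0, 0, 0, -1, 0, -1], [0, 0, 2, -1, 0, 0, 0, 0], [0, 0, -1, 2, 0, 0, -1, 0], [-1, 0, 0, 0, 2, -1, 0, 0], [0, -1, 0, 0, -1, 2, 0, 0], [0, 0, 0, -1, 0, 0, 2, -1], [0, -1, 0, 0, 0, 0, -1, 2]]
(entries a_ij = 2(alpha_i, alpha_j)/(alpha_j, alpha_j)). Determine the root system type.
A8

The matrix has rank 8 with 2's on the diagonal. Reading the off-diagonal entries as Dynkin edges (a single edge where a_ij = a_ji = -1; a double or triple edge where a_ij * a_ji = 2 or 3), the diagram is a chain of 8 nodes with single edges (A_8). One simple-root ordering that puts it in standard form is (alpha_3, alpha_4, alpha_7, alpha_8, alpha_2, alpha_6, alpha_5, alpha_1). So the algebra is type A_8, i.e. sl(9).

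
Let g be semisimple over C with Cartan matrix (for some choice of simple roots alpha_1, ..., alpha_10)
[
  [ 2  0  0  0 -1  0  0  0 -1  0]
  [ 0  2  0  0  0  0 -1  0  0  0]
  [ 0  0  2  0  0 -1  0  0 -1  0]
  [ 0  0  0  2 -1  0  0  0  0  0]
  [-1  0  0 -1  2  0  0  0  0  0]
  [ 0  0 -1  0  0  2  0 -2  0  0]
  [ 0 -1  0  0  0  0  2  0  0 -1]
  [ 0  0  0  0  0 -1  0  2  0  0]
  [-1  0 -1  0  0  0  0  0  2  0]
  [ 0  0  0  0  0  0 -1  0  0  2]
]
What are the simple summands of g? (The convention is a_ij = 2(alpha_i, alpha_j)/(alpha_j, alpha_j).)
A_3 ⊕ B_7

The diagram associated to this matrix has two connected components: the simple roots {alpha_2, alpha_7, alpha_10} form a chain of 3 nodes with single edges (A_3), and {alpha_1, alpha_3, alpha_4, alpha_5, alpha_6, alpha_8, alpha_9} form a chain of 7 nodes with a double edge at one end; the terminal node there is the unique short simple root (B_7). A semisimple Lie algebra decomposes uniquely as the direct sum of simple ideals, one per connected component of its Dynkin diagram, so g ≅ A_3 ⊕ B_7 (dimension 15 + 105 = 120).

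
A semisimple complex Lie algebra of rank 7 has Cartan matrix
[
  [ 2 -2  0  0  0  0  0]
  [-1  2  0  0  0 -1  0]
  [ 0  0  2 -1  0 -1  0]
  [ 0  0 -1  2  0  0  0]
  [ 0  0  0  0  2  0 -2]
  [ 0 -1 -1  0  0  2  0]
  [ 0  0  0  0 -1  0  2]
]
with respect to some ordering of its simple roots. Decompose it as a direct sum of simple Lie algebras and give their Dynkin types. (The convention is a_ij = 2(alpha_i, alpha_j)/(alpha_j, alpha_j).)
The diagram associated to this matrix has two connected components: the simple roots {alpha_5, alpha_7} form a chain of 2 nodes with a double edge at one end; the terminal node there is the unique short simple root (B_2), and {alpha_1, alpha_2, alpha_3, alpha_4, alpha_6} form a chain of 5 nodes with a double edge at one end; the terminal node there is the unique long simple root (C_5). A semisimple Lie algebra decomposes uniquely as the direct sum of simple ideals, one per connected component of its Dynkin diagram, so g ≅ B_2 ⊕ C_5 (dimension 10 + 55 = 65).

B_2 + C_5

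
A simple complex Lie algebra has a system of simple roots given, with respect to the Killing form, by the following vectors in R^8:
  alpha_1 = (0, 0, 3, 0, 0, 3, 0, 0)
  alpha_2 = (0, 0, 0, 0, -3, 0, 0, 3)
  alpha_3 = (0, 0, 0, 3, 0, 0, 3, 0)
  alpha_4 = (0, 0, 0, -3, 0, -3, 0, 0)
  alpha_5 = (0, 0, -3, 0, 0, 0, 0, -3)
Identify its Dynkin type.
Compute the Cartan integers a_ij = 2(alpha_i, alpha_j)/(alpha_j, alpha_j); the resulting 5x5 Cartan matrix is
[[2, 0, 0, -1, -1], [0, 2, 0, 0, -1], [0, 0, 2, -1, 0], [-1, 0, -1, 2, 0], [-1, -1, 0, 0, 2]].
All simple roots have the same length, so the diagram is simply laced. The associated Dynkin diagram is a chain of 5 nodes with single edges (A_5), so the type is A_5 (the algebra sl(6)).

type A_5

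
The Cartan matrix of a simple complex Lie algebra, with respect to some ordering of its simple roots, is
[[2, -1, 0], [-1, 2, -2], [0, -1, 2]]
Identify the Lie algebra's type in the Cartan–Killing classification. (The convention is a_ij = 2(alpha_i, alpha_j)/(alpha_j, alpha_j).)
B_3

The matrix has rank 3 with 2's on the diagonal. Reading the off-diagonal entries as Dynkin edges (a single edge where a_ij = a_ji = -1; a double or triple edge where a_ij * a_ji = 2 or 3), the diagram is a chain of 3 nodes with a double edge at one end; the terminal node there is the unique short simple root (B_3). One simple-root ordering that puts it in standard form is (alpha_1, alpha_2, alpha_3). So the algebra is type B_3, i.e. so(7).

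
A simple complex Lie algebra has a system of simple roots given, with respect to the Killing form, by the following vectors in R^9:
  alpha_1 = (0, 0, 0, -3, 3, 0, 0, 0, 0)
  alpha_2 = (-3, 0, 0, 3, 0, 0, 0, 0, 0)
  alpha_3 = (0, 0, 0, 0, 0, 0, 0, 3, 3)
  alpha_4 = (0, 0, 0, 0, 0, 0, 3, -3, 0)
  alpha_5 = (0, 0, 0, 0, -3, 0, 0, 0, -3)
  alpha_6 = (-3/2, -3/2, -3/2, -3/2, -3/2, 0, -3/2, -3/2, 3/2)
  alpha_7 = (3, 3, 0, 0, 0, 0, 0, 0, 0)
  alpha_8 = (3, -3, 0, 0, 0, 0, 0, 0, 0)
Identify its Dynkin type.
E8

Compute the Cartan integers a_ij = 2(alpha_i, alpha_j)/(alpha_j, alpha_j); the resulting 8x8 Cartan matrix is
[[2, -1, 0, 0, -1, 0, 0, 0], [-1, 2, 0, 0, 0, 0, -1, -1], [0, 0, 2, -1, -1, 0, 0, 0], [0, 0, -1, 2, 0, 0, 0, 0], [-1, 0, -1, 0, 2, 0, 0, 0], [0, 0, 0, 0, 0, 2, -1, 0], [0, -1, 0, 0, 0, -1, 2, 0], [0, -1, 0, 0, 0, 0, 0, 2]].
All simple roots have the same length, so the diagram is simply laced. The associated Dynkin diagram is a chain of 7 nodes with one extra node attached to the third node from one end (E_8), so the type is E_8.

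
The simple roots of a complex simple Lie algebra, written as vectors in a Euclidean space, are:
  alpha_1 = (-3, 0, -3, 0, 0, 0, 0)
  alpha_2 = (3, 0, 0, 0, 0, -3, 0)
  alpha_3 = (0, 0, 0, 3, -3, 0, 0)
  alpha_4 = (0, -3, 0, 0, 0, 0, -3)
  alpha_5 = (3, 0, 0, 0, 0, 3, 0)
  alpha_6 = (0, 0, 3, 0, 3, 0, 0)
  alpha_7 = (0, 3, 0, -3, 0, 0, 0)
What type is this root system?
D7

Compute the Cartan integers a_ij = 2(alpha_i, alpha_j)/(alpha_j, alpha_j); the resulting 7x7 Cartan matrix is
[[2, -1, 0, 0, -1, -1, 0], [-1, 2, 0, 0, 0, 0, 0], [0, 0, 2, 0, 0, -1, -1], [0, 0, 0, 2, 0, 0, -1], [-1, 0, 0, 0, 2, 0, 0], [-1, 0, -1, 0, 0, 2, 0], [0, 0, -1, -1, 0, 0, 2]].
All simple roots have the same length, so the diagram is simply laced. The associated Dynkin diagram is a chain of 5 nodes with a fork of two nodes at one end (D_7), so the type is D_7 (the algebra so(14)).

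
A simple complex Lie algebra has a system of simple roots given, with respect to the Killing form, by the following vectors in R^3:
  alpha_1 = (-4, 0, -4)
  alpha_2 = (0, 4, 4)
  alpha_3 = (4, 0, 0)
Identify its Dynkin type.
B_3

Compute the Cartan integers a_ij = 2(alpha_i, alpha_j)/(alpha_j, alpha_j); the resulting 3x3 Cartan matrix is
[[2, -1, -2], [-1, 2, 0], [-1, 0, 2]].
The roots have two lengths (squared-length ratio 2:1); the short ones are alpha_{3}. The associated Dynkin diagram is a chain of 3 nodes with a double edge at one end; the terminal node there is the unique short simple root (B_3), so the type is B_3 (the algebra so(7)).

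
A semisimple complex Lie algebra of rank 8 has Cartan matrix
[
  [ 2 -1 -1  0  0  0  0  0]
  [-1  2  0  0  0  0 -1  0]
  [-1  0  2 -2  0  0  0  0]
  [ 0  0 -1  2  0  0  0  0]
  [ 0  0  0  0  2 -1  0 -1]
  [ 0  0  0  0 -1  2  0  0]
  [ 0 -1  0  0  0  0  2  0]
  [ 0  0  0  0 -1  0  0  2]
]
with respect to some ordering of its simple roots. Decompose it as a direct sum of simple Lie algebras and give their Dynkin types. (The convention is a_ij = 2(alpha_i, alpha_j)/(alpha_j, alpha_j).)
The diagram associated to this matrix has two connected components: the simple roots {alpha_5, alpha_6, alpha_8} form a chain of 3 nodes with single edges (A_3), and {alpha_1, alpha_2, alpha_3, alpha_4, alpha_7} form a chain of 5 nodes with a double edge at one end; the terminal node there is the unique short simple root (B_5). A semisimple Lie algebra decomposes uniquely as the direct sum of simple ideals, one per connected component of its Dynkin diagram, so g ≅ A_3 ⊕ B_5 (dimension 15 + 55 = 70).

A_3 (sl(4)) + B_5 (so(11))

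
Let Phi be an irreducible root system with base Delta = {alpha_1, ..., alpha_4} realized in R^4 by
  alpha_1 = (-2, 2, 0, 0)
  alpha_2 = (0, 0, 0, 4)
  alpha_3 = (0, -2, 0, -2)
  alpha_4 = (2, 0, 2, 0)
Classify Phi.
Compute the Cartan integers a_ij = 2(alpha_i, alpha_j)/(alpha_j, alpha_j); the resulting 4x4 Cartan matrix is
[[2, 0, -1, -1], [0, 2, -2, 0], [-1, -1, 2, 0], [-1, 0, 0, 2]].
The roots have two lengths (squared-length ratio 2:1); the short ones are alpha_{1,3,4}. The associated Dynkin diagram is a chain of 4 nodes with a double edge at one end; the terminal node there is the unique long simple root (C_4), so the type is C_4 (the algebra sp(8)).

C_4 (sp(8))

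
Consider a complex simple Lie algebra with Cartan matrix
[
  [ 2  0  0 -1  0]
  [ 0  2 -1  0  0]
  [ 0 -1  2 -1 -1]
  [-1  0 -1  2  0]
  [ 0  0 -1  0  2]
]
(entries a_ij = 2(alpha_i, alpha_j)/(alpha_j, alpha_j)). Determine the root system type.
D5

The matrix has rank 5 with 2's on the diagonal. Reading the off-diagonal entries as Dynkin edges (a single edge where a_ij = a_ji = -1; a double or triple edge where a_ij * a_ji = 2 or 3), the diagram is a chain of 3 nodes with a fork of two nodes at one end (D_5). One simple-root ordering that puts it in standard form is (alpha_1, alpha_4, alpha_3, alpha_2, alpha_5). So the algebra is type D_5, i.e. so(10).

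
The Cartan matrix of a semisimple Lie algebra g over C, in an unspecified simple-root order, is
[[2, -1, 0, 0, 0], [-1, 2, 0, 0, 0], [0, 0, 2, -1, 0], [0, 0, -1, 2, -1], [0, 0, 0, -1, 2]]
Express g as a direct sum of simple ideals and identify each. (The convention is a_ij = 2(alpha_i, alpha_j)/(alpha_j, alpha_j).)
The diagram associated to this matrix has two connected components: the simple roots {alpha_1, alpha_2} form a chain of 2 nodes with single edges (A_2), and {alpha_3, alpha_4, alpha_5} form a chain of 3 nodes with single edges (A_3). A semisimple Lie algebra decomposes uniquely as the direct sum of simple ideals, one per connected component of its Dynkin diagram, so g ≅ A_2 ⊕ A_3 (dimension 8 + 15 = 23).

A_2 + A_3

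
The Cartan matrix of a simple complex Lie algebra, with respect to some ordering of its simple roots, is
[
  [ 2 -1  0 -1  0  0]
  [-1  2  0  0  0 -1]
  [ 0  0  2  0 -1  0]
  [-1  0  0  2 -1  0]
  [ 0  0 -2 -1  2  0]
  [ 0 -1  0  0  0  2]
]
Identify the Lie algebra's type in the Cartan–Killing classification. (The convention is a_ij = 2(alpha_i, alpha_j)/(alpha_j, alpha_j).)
The matrix has rank 6 with 2's on the diagonal. Reading the off-diagonal entries as Dynkin edges (a single edge where a_ij = a_ji = -1; a double or triple edge where a_ij * a_ji = 2 or 3), the diagram is a chain of 6 nodes with a double edge at one end; the terminal node there is the unique short simple root (B_6). One simple-root ordering that puts it in standard form is (alpha_6, alpha_2, alpha_1, alpha_4, alpha_5, alpha_3). So the algebra is type B_6, i.e. so(13).

B_6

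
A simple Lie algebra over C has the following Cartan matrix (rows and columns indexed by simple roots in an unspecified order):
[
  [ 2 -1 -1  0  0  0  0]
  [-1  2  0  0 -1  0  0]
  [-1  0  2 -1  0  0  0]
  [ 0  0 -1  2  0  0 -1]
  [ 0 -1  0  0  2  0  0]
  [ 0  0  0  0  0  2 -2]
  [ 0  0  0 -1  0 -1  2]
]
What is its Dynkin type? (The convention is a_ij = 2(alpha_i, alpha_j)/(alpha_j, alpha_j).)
C7

The matrix has rank 7 with 2's on the diagonal. Reading the off-diagonal entries as Dynkin edges (a single edge where a_ij = a_ji = -1; a double or triple edge where a_ij * a_ji = 2 or 3), the diagram is a chain of 7 nodes with a double edge at one end; the terminal node there is the unique long simple root (C_7). One simple-root ordering that puts it in standard form is (alpha_5, alpha_2, alpha_1, alpha_3, alpha_4, alpha_7, alpha_6). So the algebra is type C_7, i.e. sp(14).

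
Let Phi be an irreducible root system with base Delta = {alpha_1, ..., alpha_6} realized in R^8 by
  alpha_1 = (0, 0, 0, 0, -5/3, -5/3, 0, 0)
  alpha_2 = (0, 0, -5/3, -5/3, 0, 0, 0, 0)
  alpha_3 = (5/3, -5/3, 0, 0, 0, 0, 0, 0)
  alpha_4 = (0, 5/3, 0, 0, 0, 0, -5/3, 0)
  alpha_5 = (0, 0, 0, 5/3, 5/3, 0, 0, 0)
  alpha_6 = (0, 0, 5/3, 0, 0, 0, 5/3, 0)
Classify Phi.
Compute the Cartan integers a_ij = 2(alpha_i, alpha_j)/(alpha_j, alpha_j); the resulting 6x6 Cartan matrix is
[[2, 0, 0, 0, -1, 0], [0, 2, 0, 0, -1, -1], [0, 0, 2, -1, 0, 0], [0, 0, -1, 2, 0, -1], [-1, -1, 0, 0, 2, 0], [0, -1, 0, -1, 0, 2]].
All simple roots have the same length, so the diagram is simply laced. The associated Dynkin diagram is a chain of 6 nodes with single edges (A_6), so the type is A_6 (the algebra sl(7)).

A6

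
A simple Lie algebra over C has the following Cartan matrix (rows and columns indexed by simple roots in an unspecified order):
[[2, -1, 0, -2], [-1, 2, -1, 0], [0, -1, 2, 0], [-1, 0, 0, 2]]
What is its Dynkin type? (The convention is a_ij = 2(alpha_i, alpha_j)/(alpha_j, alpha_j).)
B_4

The matrix has rank 4 with 2's on the diagonal. Reading the off-diagonal entries as Dynkin edges (a single edge where a_ij = a_ji = -1; a double or triple edge where a_ij * a_ji = 2 or 3), the diagram is a chain of 4 nodes with a double edge at one end; the terminal node there is the unique short simple root (B_4). One simple-root ordering that puts it in standard form is (alpha_3, alpha_2, alpha_1, alpha_4). So the algebra is type B_4, i.e. so(9).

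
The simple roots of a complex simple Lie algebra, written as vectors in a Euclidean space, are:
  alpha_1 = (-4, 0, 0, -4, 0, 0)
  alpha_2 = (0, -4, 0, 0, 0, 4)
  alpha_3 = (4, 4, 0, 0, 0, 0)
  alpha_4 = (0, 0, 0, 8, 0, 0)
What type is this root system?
Compute the Cartan integers a_ij = 2(alpha_i, alpha_j)/(alpha_j, alpha_j); the resulting 4x4 Cartan matrix is
[[2, 0, -1, -1], [0, 2, -1, 0], [-1, -1, 2, 0], [-2, 0, 0, 2]].
The roots have two lengths (squared-length ratio 2:1); the short ones are alpha_{1,2,3}. The associated Dynkin diagram is a chain of 4 nodes with a double edge at one end; the terminal node there is the unique long simple root (C_4), so the type is C_4 (the algebra sp(8)).

C_4 (sp(8))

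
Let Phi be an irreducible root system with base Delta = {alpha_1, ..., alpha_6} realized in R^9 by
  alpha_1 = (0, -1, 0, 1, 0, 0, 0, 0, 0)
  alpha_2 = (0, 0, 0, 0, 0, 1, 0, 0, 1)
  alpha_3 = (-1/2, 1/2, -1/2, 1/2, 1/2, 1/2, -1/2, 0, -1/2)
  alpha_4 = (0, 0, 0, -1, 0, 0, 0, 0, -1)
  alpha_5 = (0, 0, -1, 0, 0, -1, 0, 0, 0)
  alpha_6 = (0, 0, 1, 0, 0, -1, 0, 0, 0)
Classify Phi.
Compute the Cartan integers a_ij = 2(alpha_i, alpha_j)/(alpha_j, alpha_j); the resulting 6x6 Cartan matrix is
[[2, 0, 0, -1, 0, 0], [0, 2, 0, -1, -1, -1], [0, 0, 2, 0, 0, -1], [-1, -1, 0, 2, 0, 0], [0, -1, 0, 0, 2, 0], [0, -1, -1, 0, 0, 2]].
All simple roots have the same length, so the diagram is simply laced. The associated Dynkin diagram is a chain of 5 nodes with one extra node attached to the third node from one end (E_6), so the type is E_6.

E6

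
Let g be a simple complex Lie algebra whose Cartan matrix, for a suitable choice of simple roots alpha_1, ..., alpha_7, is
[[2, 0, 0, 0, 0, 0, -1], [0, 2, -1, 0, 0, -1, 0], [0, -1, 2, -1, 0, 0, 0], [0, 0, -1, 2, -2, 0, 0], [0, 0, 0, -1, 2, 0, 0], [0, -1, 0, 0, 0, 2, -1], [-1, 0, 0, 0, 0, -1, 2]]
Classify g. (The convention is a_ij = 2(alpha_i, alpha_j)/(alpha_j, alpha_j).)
B_7 (so(15))

The matrix has rank 7 with 2's on the diagonal. Reading the off-diagonal entries as Dynkin edges (a single edge where a_ij = a_ji = -1; a double or triple edge where a_ij * a_ji = 2 or 3), the diagram is a chain of 7 nodes with a double edge at one end; the terminal node there is the unique short simple root (B_7). One simple-root ordering that puts it in standard form is (alpha_1, alpha_7, alpha_6, alpha_2, alpha_3, alpha_4, alpha_5). So the algebra is type B_7, i.e. so(15).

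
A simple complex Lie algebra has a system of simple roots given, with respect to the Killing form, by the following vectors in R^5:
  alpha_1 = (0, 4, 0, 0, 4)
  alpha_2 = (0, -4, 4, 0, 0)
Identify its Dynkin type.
A_2 (sl(3))

Compute the Cartan integers a_ij = 2(alpha_i, alpha_j)/(alpha_j, alpha_j); the resulting 2x2 Cartan matrix is
[[2, -1], [-1, 2]].
All simple roots have the same length, so the diagram is simply laced. The associated Dynkin diagram is a chain of 2 nodes with single edges (A_2), so the type is A_2 (the algebra sl(3)).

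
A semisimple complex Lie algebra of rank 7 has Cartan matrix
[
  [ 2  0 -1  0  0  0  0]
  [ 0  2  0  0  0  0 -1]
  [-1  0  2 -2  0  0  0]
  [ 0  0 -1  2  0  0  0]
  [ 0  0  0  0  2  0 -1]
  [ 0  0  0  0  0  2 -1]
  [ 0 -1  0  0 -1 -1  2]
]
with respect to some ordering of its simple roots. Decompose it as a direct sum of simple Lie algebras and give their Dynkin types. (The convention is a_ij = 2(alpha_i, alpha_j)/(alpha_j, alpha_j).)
The diagram associated to this matrix has two connected components: the simple roots {alpha_1, alpha_3, alpha_4} form a chain of 3 nodes with a double edge at one end; the terminal node there is the unique short simple root (B_3), and {alpha_2, alpha_5, alpha_6, alpha_7} form a chain of 2 nodes with a fork of two nodes at one end (D_4). A semisimple Lie algebra decomposes uniquely as the direct sum of simple ideals, one per connected component of its Dynkin diagram, so g ≅ B_3 ⊕ D_4 (dimension 21 + 28 = 49).

B_3 (so(7)) + D_4 (so(8))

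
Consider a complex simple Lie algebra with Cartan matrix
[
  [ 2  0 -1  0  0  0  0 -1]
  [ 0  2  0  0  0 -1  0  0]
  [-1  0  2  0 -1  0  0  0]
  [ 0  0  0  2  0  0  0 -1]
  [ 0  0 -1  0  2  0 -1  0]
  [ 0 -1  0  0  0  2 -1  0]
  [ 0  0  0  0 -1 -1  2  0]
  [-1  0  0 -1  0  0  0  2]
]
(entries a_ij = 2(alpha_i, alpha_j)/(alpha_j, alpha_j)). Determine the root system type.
A_8 (sl(9))

The matrix has rank 8 with 2's on the diagonal. Reading the off-diagonal entries as Dynkin edges (a single edge where a_ij = a_ji = -1; a double or triple edge where a_ij * a_ji = 2 or 3), the diagram is a chain of 8 nodes with single edges (A_8). One simple-root ordering that puts it in standard form is (alpha_4, alpha_8, alpha_1, alpha_3, alpha_5, alpha_7, alpha_6, alpha_2). So the algebra is type A_8, i.e. sl(9).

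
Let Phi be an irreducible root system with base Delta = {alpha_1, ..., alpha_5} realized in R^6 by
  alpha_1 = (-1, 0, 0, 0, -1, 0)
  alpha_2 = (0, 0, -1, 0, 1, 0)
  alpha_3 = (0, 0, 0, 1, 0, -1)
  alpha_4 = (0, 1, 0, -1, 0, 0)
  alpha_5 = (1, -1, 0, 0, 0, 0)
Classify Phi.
A5

Compute the Cartan integers a_ij = 2(alpha_i, alpha_j)/(alpha_j, alpha_j); the resulting 5x5 Cartan matrix is
[[2, -1, 0, 0, -1], [-1, 2, 0, 0, 0], [0, 0, 2, -1, 0], [0, 0, -1, 2, -1], [-1, 0, 0, -1, 2]].
All simple roots have the same length, so the diagram is simply laced. The associated Dynkin diagram is a chain of 5 nodes with single edges (A_5), so the type is A_5 (the algebra sl(6)).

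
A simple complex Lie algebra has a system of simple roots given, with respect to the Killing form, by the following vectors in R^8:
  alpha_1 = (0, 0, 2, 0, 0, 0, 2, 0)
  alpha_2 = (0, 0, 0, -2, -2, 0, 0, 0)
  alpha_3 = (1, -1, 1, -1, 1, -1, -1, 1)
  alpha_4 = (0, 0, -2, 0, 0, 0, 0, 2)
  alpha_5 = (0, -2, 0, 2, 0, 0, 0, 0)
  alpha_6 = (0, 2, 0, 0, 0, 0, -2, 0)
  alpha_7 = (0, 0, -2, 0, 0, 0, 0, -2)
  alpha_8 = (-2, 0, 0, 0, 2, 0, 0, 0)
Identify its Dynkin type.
Compute the Cartan integers a_ij = 2(alpha_i, alpha_j)/(alpha_j, alpha_j); the resulting 8x8 Cartan matrix is
[[2, 0, 0, -1, 0, -1, -1, 0], [0, 2, 0, 0, -1, 0, 0, -1], [0, 0, 2, 0, 0, 0, -1, 0], [-1, 0, 0, 2, 0, 0, 0, 0], [0, -1, 0, 0, 2, -1, 0, 0], [-1, 0, 0, 0, -1, 2, 0, 0], [-1, 0, -1, 0, 0, 0, 2, 0], [0, -1, 0, 0, 0, 0, 0, 2]].
All simple roots have the same length, so the diagram is simply laced. The associated Dynkin diagram is a chain of 7 nodes with one extra node attached to the third node from one end (E_8), so the type is E_8.

E_8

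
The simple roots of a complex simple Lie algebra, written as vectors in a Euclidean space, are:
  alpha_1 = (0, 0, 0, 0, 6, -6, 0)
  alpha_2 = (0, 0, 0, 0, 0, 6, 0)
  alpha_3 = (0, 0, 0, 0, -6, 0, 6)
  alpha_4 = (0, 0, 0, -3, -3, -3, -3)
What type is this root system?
F_4

Compute the Cartan integers a_ij = 2(alpha_i, alpha_j)/(alpha_j, alpha_j); the resulting 4x4 Cartan matrix is
[[2, -2, -1, 0], [-1, 2, 0, -1], [-1, 0, 2, 0], [0, -1, 0, 2]].
The roots have two lengths (squared-length ratio 2:1); the short ones are alpha_{2,4}. The associated Dynkin diagram is a chain of 4 nodes with a double edge between the middle two (F_4), so the type is F_4.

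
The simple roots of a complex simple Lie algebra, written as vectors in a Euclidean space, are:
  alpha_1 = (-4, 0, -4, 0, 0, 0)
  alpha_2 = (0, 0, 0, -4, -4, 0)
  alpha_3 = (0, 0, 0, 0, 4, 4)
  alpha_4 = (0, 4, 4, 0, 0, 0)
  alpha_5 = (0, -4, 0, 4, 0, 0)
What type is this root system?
Compute the Cartan integers a_ij = 2(alpha_i, alpha_j)/(alpha_j, alpha_j); the resulting 5x5 Cartan matrix is
[[2, 0, 0, -1, 0], [0, 2, -1, 0, -1], [0, -1, 2, 0, 0], [-1, 0, 0, 2, -1], [0, -1, 0, -1, 2]].
All simple roots have the same length, so the diagram is simply laced. The associated Dynkin diagram is a chain of 5 nodes with single edges (A_5), so the type is A_5 (the algebra sl(6)).

A_5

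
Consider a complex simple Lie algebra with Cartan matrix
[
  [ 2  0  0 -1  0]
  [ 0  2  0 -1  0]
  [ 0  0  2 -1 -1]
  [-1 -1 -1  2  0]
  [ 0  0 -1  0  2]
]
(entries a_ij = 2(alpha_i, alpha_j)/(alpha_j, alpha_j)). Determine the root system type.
The matrix has rank 5 with 2's on the diagonal. Reading the off-diagonal entries as Dynkin edges (a single edge where a_ij = a_ji = -1; a double or triple edge where a_ij * a_ji = 2 or 3), the diagram is a chain of 3 nodes with a fork of two nodes at one end (D_5). One simple-root ordering that puts it in standard form is (alpha_5, alpha_3, alpha_4, alpha_2, alpha_1). So the algebra is type D_5, i.e. so(10).

D_5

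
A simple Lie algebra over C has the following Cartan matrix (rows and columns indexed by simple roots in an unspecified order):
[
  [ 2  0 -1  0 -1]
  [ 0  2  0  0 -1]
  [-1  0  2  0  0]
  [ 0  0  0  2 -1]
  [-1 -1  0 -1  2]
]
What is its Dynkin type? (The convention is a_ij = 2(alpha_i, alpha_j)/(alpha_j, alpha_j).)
D_5 (so(10))

The matrix has rank 5 with 2's on the diagonal. Reading the off-diagonal entries as Dynkin edges (a single edge where a_ij = a_ji = -1; a double or triple edge where a_ij * a_ji = 2 or 3), the diagram is a chain of 3 nodes with a fork of two nodes at one end (D_5). One simple-root ordering that puts it in standard form is (alpha_3, alpha_1, alpha_5, alpha_4, alpha_2). So the algebra is type D_5, i.e. so(10).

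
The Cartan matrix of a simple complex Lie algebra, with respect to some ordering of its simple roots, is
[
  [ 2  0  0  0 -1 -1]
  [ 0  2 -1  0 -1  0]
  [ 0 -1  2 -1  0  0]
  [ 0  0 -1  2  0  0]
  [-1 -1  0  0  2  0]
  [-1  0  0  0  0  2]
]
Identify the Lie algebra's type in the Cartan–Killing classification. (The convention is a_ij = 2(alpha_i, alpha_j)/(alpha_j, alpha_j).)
The matrix has rank 6 with 2's on the diagonal. Reading the off-diagonal entries as Dynkin edges (a single edge where a_ij = a_ji = -1; a double or triple edge where a_ij * a_ji = 2 or 3), the diagram is a chain of 6 nodes with single edges (A_6). One simple-root ordering that puts it in standard form is (alpha_4, alpha_3, alpha_2, alpha_5, alpha_1, alpha_6). So the algebra is type A_6, i.e. sl(7).

A_6 (sl(7))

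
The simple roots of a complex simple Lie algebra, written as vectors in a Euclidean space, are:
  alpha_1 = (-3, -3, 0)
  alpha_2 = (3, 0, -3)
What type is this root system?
type A_2

Compute the Cartan integers a_ij = 2(alpha_i, alpha_j)/(alpha_j, alpha_j); the resulting 2x2 Cartan matrix is
[[2, -1], [-1, 2]].
All simple roots have the same length, so the diagram is simply laced. The associated Dynkin diagram is a chain of 2 nodes with single edges (A_2), so the type is A_2 (the algebra sl(3)).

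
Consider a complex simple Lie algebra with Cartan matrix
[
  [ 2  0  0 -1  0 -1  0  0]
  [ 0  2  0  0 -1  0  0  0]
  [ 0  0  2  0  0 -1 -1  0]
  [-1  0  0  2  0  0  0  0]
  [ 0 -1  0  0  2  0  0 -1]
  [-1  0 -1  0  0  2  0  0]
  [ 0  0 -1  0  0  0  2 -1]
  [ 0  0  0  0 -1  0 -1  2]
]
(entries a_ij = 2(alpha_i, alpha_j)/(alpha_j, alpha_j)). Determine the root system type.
A_8

The matrix has rank 8 with 2's on the diagonal. Reading the off-diagonal entries as Dynkin edges (a single edge where a_ij = a_ji = -1; a double or triple edge where a_ij * a_ji = 2 or 3), the diagram is a chain of 8 nodes with single edges (A_8). One simple-root ordering that puts it in standard form is (alpha_4, alpha_1, alpha_6, alpha_3, alpha_7, alpha_8, alpha_5, alpha_2). So the algebra is type A_8, i.e. sl(9).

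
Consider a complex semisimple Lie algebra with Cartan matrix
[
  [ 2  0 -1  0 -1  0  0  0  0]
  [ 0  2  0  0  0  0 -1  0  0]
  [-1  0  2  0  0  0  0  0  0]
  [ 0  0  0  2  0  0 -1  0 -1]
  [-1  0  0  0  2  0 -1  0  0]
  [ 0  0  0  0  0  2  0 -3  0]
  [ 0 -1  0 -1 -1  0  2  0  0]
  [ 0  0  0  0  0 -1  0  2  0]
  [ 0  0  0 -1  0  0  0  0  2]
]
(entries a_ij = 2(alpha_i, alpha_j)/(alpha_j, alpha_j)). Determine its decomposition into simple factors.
The diagram associated to this matrix has two connected components: the simple roots {alpha_1, alpha_2, alpha_3, alpha_4, alpha_5, alpha_7, alpha_9} form a chain of 6 nodes with one extra node attached to the third node from one end (E_7), and {alpha_6, alpha_8} form two nodes joined by a triple edge (G_2). A semisimple Lie algebra decomposes uniquely as the direct sum of simple ideals, one per connected component of its Dynkin diagram, so g ≅ E_7 ⊕ G_2 (dimension 133 + 14 = 147).

type E_7 + type G_2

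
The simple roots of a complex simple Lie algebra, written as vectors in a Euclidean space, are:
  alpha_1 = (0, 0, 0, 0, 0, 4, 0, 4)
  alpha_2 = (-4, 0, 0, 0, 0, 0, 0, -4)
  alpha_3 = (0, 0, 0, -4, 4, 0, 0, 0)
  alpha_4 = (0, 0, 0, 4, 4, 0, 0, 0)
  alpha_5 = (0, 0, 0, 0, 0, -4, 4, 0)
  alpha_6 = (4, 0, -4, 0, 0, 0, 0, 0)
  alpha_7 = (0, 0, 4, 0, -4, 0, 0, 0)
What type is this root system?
Compute the Cartan integers a_ij = 2(alpha_i, alpha_j)/(alpha_j, alpha_j); the resulting 7x7 Cartan matrix is
[[2, -1, 0, 0, -1, 0, 0], [-1, 2, 0, 0, 0, -1, 0], [0, 0, 2, 0, 0, 0, -1], [0, 0, 0, 2, 0, 0, -1], [-1, 0, 0, 0, 2, 0, 0], [0, -1, 0, 0, 0, 2, -1], [0, 0, -1, -1, 0, -1, 2]].
All simple roots have the same length, so the diagram is simply laced. The associated Dynkin diagram is a chain of 5 nodes with a fork of two nodes at one end (D_7), so the type is D_7 (the algebra so(14)).

D7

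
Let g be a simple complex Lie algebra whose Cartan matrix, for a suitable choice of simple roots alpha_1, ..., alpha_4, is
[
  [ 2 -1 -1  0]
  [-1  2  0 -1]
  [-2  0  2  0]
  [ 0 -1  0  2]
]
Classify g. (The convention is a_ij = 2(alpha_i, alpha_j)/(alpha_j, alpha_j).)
The matrix has rank 4 with 2's on the diagonal. Reading the off-diagonal entries as Dynkin edges (a single edge where a_ij = a_ji = -1; a double or triple edge where a_ij * a_ji = 2 or 3), the diagram is a chain of 4 nodes with a double edge at one end; the terminal node there is the unique long simple root (C_4). One simple-root ordering that puts it in standard form is (alpha_4, alpha_2, alpha_1, alpha_3). So the algebra is type C_4, i.e. sp(8).

type C_4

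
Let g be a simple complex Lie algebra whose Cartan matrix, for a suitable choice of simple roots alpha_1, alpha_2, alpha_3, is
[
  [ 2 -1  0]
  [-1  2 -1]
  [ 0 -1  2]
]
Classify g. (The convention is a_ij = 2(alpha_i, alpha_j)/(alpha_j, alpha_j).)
type A_3

The matrix has rank 3 with 2's on the diagonal. Reading the off-diagonal entries as Dynkin edges (a single edge where a_ij = a_ji = -1; a double or triple edge where a_ij * a_ji = 2 or 3), the diagram is a chain of 3 nodes with single edges (A_3). One simple-root ordering that puts it in standard form is (alpha_3, alpha_2, alpha_1). So the algebra is type A_3, i.e. sl(4).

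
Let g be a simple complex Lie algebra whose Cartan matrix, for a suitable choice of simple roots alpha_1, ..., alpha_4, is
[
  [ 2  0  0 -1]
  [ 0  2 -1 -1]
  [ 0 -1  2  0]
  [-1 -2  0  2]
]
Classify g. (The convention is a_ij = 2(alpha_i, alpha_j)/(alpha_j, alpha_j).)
type F_4

The matrix has rank 4 with 2's on the diagonal. Reading the off-diagonal entries as Dynkin edges (a single edge where a_ij = a_ji = -1; a double or triple edge where a_ij * a_ji = 2 or 3), the diagram is a chain of 4 nodes with a double edge between the middle two (F_4). One simple-root ordering that puts it in standard form is (alpha_1, alpha_4, alpha_2, alpha_3). So the algebra is type F_4.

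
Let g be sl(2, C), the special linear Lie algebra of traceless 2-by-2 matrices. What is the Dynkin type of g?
A1

This is sl(2), which has dimension 2^2 - 1 = 3 and rank 2 - 1 = 1 (a Cartan subalgebra is the diagonal traceless matrices). In the classification of classical Lie algebras, the special linear algebra sl(n+1) has type A_n; here n = 1, so the Dynkin diagram is a chain of 1 nodes with single edges (A_1). Hence the type is A_1.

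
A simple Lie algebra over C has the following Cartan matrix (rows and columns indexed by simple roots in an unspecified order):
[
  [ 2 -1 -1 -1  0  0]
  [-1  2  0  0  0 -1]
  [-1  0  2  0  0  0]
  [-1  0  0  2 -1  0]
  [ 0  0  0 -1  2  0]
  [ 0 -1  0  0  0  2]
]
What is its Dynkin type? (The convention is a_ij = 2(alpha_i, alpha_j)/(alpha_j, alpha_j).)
The matrix has rank 6 with 2's on the diagonal. Reading the off-diagonal entries as Dynkin edges (a single edge where a_ij = a_ji = -1; a double or triple edge where a_ij * a_ji = 2 or 3), the diagram is a chain of 5 nodes with one extra node attached to the third node from one end (E_6). One simple-root ordering that puts it in standard form is (alpha_6, alpha_3, alpha_2, alpha_1, alpha_4, alpha_5). So the algebra is type E_6.

E6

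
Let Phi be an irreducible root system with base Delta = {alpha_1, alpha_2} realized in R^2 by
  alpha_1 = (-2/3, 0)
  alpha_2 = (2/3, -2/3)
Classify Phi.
B_2 (so(5))

Compute the Cartan integers a_ij = 2(alpha_i, alpha_j)/(alpha_j, alpha_j); the resulting 2x2 Cartan matrix is
[[2, -1], [-2, 2]].
The roots have two lengths (squared-length ratio 2:1); the short ones are alpha_{1}. The associated Dynkin diagram is a chain of 2 nodes with a double edge at one end; the terminal node there is the unique short simple root (B_2), so the type is B_2 (the algebra so(5)).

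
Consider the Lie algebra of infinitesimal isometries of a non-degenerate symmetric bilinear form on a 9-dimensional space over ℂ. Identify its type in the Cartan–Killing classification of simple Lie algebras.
B_4 (so(9))

This is so(9) with 9 odd, which has dimension 9(9-1)/2 = 36 and rank (9-1)/2 = 4. In the classification of classical Lie algebras, the orthogonal algebra so(2n+1) in an odd number of variables has type B_n; here n = 4, so the Dynkin diagram is a chain of 4 nodes with a double edge at one end; the terminal node there is the unique short simple root (B_4). Hence the type is B_4.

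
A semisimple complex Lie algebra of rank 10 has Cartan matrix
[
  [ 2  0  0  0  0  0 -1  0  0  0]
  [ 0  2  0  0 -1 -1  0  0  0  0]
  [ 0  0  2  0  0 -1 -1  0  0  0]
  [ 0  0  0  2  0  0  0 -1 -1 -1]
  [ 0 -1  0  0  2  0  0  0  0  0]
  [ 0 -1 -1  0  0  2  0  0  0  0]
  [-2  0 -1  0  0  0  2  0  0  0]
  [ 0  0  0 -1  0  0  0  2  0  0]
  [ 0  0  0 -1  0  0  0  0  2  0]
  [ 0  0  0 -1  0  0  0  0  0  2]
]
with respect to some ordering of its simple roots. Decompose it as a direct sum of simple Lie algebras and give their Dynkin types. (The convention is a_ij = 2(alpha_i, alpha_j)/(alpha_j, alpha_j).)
The diagram associated to this matrix has two connected components: the simple roots {alpha_1, alpha_2, alpha_3, alpha_5, alpha_6, alpha_7} form a chain of 6 nodes with a double edge at one end; the terminal node there is the unique short simple root (B_6), and {alpha_4, alpha_8, alpha_9, alpha_10} form a chain of 2 nodes with a fork of two nodes at one end (D_4). A semisimple Lie algebra decomposes uniquely as the direct sum of simple ideals, one per connected component of its Dynkin diagram, so g ≅ B_6 ⊕ D_4 (dimension 78 + 28 = 106).

B_6 ⊕ D_4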